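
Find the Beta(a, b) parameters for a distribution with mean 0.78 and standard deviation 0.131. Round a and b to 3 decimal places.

σ² = 0.131² = 0.017161.
With s = a+b, Var = μ(1−μ)/(s+1), so s+1 = (0.78×0.22)/0.017161 = 9.9994 and s = 8.9994.
a = μs = 7.020, b = (1−μ)s = 1.980.

a = 7.020, b = 1.980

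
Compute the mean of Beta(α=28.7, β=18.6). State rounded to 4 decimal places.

The Beta mean is α/(α+β) = 28.7/(28.7+18.6) = 0.6068.

0.6068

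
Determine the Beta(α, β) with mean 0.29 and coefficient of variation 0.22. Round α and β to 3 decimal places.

σ = CV·μ = 0.22×0.29 = 0.06380, so σ² = 0.004070.
s+1 = μ(1−μ)/σ² = 0.2059/0.004070 = 50.5842, so s = α+β = 49.5842.
α = μs = 14.379, β = (1−μ)s = 35.205.

α = 14.379, β = 35.205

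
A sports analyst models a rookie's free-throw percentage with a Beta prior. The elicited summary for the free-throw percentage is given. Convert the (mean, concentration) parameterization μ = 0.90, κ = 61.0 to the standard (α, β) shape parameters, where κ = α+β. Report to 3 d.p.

Split κ in proportion μ : (1−μ): α = 0.90·61.0 = 54.900, β = 61.0 − 54.900 = 6.100.

α = 54.900, β = 6.100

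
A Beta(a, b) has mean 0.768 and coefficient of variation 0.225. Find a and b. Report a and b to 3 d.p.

a = 3.815, b = 1.152

σ = CV·μ = 0.225×0.768 = 0.17280, so σ² = 0.029860.
s+1 = μ(1−μ)/σ² = 0.178176/0.029860 = 5.9671, so s = a+b = 4.9671.
a = μs = 3.815, b = (1−μ)s = 1.152.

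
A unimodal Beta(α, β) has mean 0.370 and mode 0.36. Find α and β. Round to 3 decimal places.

Let s = α+β. Mean gives α = μs = 0.370s; mode gives (α−1)/(s−2) = 0.36.
Substituting: 0.370s − 1 = 0.36(s−2) = 0.36s − 0.72, so 0.010s = 0.28 and s = 28.0000.
Then α = 0.370×28.0000 = 10.360 and β = s−α = 17.640.

α = 10.360, β = 17.640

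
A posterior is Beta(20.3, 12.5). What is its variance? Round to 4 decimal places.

0.0070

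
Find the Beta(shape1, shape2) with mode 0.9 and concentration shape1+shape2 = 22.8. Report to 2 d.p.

shape1 = 19.72, shape2 = 3.08

Mode = (shape1−1)/(κ−2) with κ = shape1+shape2, so shape1−1 = 0.9·20.8 = 18.72.
shape1 = 19.72; shape2 = κ − shape1 = 3.08.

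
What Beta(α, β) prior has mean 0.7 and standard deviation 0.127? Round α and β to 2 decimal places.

α = 8.41, β = 3.61

First σ² = 0.016129. Setting α = μn, β = (1−μ)n with n = α+β,
μ(1−μ)/(n+1) = 0.016129 ⇒ n+1 = 0.21/0.016129 = 13.0200 ⇒ n = 12.0200.
Hence α = 0.7×12.0200 = 8.41, β = 0.3×12.0200 = 3.61.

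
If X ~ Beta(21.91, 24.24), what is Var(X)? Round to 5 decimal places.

Var = αβ/[(α+β)²(α+β+1)] = (21.91×24.24)/(46.15²×47.15) = 531.0984/100421.130875 = 0.00529.

0.00529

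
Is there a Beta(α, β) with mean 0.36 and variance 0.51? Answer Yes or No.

For any Beta, Var(X) < E[X]·(1−E[X]).
Here μ(1−μ) = 0.36×0.64 = 0.2304, and 0.51 ≥ 0.2304.

No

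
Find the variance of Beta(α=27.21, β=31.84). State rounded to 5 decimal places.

Var = αβ/[(α+β)²(α+β+1)] = (27.21×31.84)/(59.05²×60.05) = 866.3664/209388.495125 = 0.00414.

0.00414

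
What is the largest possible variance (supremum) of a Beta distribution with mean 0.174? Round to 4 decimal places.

Var = μ(1−μ)/(α+β+1), which approaches μ(1−μ) as α+β → 0.
So the supremum is μ(1−μ) = 0.174×0.826 = 0.1437.

0.1437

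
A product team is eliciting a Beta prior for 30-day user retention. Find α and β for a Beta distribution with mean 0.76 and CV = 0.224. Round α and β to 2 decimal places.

α = 4.02, β = 1.27

Var = (CV·μ)² = (0.224×0.76)² = 0.028982.
α+β = μ(1−μ)/Var − 1 = 0.1824/0.028982 − 1 = 5.2936.
Thus α = 0.76·5.2936 = 4.02 and β = 0.24·5.2936 = 1.27.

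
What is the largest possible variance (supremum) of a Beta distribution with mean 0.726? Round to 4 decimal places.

Var = μ(1−μ)/(α+β+1), which approaches μ(1−μ) as α+β → 0.
So the supremum is μ(1−μ) = 0.726×0.274 = 0.1989.

0.1989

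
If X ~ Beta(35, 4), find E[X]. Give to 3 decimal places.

E[X] = α/(α+β) = 35/39 = 0.897.

0.897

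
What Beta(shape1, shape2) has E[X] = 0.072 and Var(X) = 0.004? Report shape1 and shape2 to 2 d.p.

Let s = shape1+shape2. The Beta variance is μ(1−μ)/(s+1).
So s+1 = μ(1−μ)/σ² = (0.072×0.928)/0.004 = 0.066816/0.004 = 16.7040, giving s = 15.7040.
Then shape1 = μs = 0.072×15.7040 = 1.13 and shape2 = (1−μ)s = 0.928×15.7040 = 14.57.

shape1 = 1.13, shape2 = 14.57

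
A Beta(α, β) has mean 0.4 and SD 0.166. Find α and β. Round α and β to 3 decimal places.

σ² = 0.166² = 0.027556.
With s = α+β, Var = μ(1−μ)/(s+1), so s+1 = (0.4×0.6)/0.027556 = 8.7095 and s = 7.7095.
α = μs = 3.084, β = (1−μ)s = 4.626.

α = 3.084, β = 4.626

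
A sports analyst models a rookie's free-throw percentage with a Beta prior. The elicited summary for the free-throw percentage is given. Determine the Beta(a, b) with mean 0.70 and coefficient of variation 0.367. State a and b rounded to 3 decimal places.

σ = CV·μ = 0.367×0.70 = 0.25690, so σ² = 0.065998.
s+1 = μ(1−μ)/σ² = 0.2100/0.065998 = 3.1819, so s = a+b = 2.1819.
a = μs = 1.527, b = (1−μ)s = 0.655.

a = 1.527, b = 0.655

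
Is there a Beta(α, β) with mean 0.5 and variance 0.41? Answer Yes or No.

No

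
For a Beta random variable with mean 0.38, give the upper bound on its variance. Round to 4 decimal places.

0.2356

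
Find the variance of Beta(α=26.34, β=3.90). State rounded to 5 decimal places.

α+β = 30.24 and αβ = 102.7260, so Var = αβ/[(α+β)²(α+β+1)] = 102.7260/28567.655424 = 0.00360.

0.00360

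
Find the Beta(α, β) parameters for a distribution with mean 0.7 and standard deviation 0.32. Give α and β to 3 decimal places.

α = 0.736, β = 0.315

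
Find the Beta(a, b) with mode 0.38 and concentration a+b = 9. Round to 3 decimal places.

a = 3.660, b = 5.340

For a,b>1 the mode is (a−1)/(a+b−2), so a = mode·(κ−2)+1 = 0.38×7+1 = 3.660.
And b = (1−mode)·(κ−2)+1 = 0.62×7+1 = 5.340.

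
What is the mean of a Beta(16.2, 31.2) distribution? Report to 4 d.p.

0.3418

The Beta mean is α/(α+β) = 16.2/(16.2+31.2) = 0.3418.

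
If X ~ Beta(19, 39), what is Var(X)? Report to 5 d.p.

0.00373

μ = 19/58 = 0.327586; Var = μ(1−μ)/(α+β+1) = 0.2202735/59 = 0.00373.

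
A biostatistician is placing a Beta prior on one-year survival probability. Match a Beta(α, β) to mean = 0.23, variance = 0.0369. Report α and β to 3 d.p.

Write ν = α+β; then α = μν and Var = μ(1−μ)/(ν+1).
ν = μ(1−μ)/Var − 1 = 0.1771/0.0369 − 1 = 3.7995.
α = 0.23·3.7995 = 0.874, β = 0.77·3.7995 = 2.926.

α = 0.874, β = 2.926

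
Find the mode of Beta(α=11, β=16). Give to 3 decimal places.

0.400

The density x^(α−1)(1−x)^(β−1) is maximised at (α−1)/(α+β−2) = 10/25 = 0.400.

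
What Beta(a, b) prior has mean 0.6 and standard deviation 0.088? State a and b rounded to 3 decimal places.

σ² = 0.088² = 0.007744.
With s = a+b, Var = μ(1−μ)/(s+1), so s+1 = (0.6×0.4)/0.007744 = 30.9917 and s = 29.9917.
a = μs = 17.995, b = (1−μ)s = 11.997.

a = 17.995, b = 11.997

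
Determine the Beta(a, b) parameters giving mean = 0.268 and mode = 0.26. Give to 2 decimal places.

Let s = a+b. Mean gives a = μs = 0.268s; mode gives (a−1)/(s−2) = 0.26.
Substituting: 0.268s − 1 = 0.26(s−2) = 0.26s − 0.52, so 0.008s = 0.48 and s = 60.0000.
Then a = 0.268×60.0000 = 16.08 and b = s−a = 43.92.

a = 16.08, b = 43.92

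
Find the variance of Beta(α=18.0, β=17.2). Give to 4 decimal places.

Var = αβ/[(α+β)²(α+β+1)] = (18.0×17.2)/(35.2²×36.2) = 309.60/44853.248 = 0.0069.

0.0069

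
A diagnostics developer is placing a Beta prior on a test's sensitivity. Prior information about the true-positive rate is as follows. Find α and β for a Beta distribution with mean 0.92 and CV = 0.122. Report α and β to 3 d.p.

Var = (CV·μ)² = (0.122×0.92)² = 0.012598.
α+β = μ(1−μ)/Var − 1 = 0.0736/0.012598 − 1 = 4.8423.
Thus α = 0.92·4.8423 = 4.455 and β = 0.08·4.8423 = 0.387.

α = 4.455, β = 0.387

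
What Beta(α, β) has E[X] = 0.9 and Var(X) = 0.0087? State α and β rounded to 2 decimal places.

α = 8.41, β = 0.93

Let s = α+β. The Beta variance is μ(1−μ)/(s+1).
So s+1 = μ(1−μ)/σ² = (0.9×0.1)/0.0087 = 0.09/0.0087 = 10.3448, giving s = 9.3448.
Then α = μs = 0.9×9.3448 = 8.41 and β = (1−μ)s = 0.1×9.3448 = 0.93.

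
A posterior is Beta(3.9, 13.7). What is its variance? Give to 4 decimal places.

α+β = 17.6 and αβ = 53.43, so Var = αβ/[(α+β)²(α+β+1)] = 53.43/5761.536 = 0.0093.

0.0093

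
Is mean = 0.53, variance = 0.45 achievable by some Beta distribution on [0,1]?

A Beta with mean μ has variance μ(1−μ)/(α+β+1) < μ(1−μ).
Here μ(1−μ) = 0.53×0.47 = 0.2491, and 0.45 ≥ 0.2491.

No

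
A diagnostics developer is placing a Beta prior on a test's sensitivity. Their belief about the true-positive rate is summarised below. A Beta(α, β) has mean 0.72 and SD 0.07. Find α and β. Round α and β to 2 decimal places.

α = 28.90, β = 11.24

σ² = 0.07² = 0.0049.
With s = α+β, Var = μ(1−μ)/(s+1), so s+1 = (0.72×0.28)/0.0049 = 41.1429 and s = 40.1429.
α = μs = 28.90, β = (1−μ)s = 11.24.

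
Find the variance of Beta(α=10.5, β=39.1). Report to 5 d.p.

0.00330

Var = αβ/[(α+β)²(α+β+1)] = (10.5×39.1)/(49.6²×50.6) = 410.55/124484.096 = 0.00330.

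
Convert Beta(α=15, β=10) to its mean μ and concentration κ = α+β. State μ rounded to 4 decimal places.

κ = α+β = 15+10 = 25; μ = α/κ = 15/25 = 0.6000.

μ = 0.6000, κ = 25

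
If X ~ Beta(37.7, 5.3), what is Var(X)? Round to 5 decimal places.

μ = 37.7/43.0 = 0.876744; Var = μ(1−μ)/(α+β+1) = 0.1080638/44.0 = 0.00246.

0.00246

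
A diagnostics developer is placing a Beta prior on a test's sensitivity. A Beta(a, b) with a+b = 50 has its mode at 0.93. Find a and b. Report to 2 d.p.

a = 45.64, b = 4.36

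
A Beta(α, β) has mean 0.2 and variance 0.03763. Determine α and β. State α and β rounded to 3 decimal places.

Let s = α+β. The Beta variance is μ(1−μ)/(s+1).
So s+1 = μ(1−μ)/σ² = (0.2×0.8)/0.03763 = 0.16/0.03763 = 4.2519, giving s = 3.2519.
Then α = μs = 0.2×3.2519 = 0.650 and β = (1−μ)s = 0.8×3.2519 = 2.602.

α = 0.650, β = 2.602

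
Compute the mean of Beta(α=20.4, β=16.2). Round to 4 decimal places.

0.5574

E[X] = α/(α+β) = 20.4/36.6 = 0.5574.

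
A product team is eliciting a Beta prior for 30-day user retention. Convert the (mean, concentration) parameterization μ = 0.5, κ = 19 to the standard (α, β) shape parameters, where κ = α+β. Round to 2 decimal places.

Split κ in proportion μ : (1−μ): α = 0.5·19 = 9.50, β = 19 − 9.50 = 9.50.

α = 9.50, β = 9.50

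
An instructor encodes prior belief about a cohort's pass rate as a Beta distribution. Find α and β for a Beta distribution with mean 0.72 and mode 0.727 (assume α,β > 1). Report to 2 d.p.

Let s = α+β. Mean gives α = μs = 0.72s; mode gives (α−1)/(s−2) = 0.727.
Substituting: 0.72s − 1 = 0.727(s−2) = 0.727s − 1.454, so -0.007s = -0.454 and s = 64.8571.
Then α = 0.72×64.8571 = 46.70 and β = s−α = 18.16.

α = 46.70, β = 18.16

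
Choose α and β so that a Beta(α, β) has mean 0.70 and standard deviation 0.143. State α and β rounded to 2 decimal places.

α = 6.49, β = 2.78

σ² = 0.143² = 0.020449.
With s = α+β, Var = μ(1−μ)/(s+1), so s+1 = (0.70×0.30)/0.020449 = 10.2695 and s = 9.2695.
α = μs = 6.49, β = (1−μ)s = 2.78.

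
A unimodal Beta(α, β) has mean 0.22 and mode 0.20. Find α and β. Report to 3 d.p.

α = 6.600, β = 23.400

Let s = α+β. Mean gives α = μs = 0.22s; mode gives (α−1)/(s−2) = 0.20.
Substituting: 0.22s − 1 = 0.20(s−2) = 0.20s − 0.40, so 0.02s = 0.60 and s = 30.0000.
Then α = 0.22×30.0000 = 6.600 and β = s−α = 23.400.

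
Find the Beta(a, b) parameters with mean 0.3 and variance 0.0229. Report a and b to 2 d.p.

Write ν = a+b; then a = μν and Var = μ(1−μ)/(ν+1).
ν = μ(1−μ)/Var − 1 = 0.21/0.0229 − 1 = 8.1703.
a = 0.3·8.1703 = 2.45, b = 0.7·8.1703 = 5.72.

a = 2.45, b = 5.72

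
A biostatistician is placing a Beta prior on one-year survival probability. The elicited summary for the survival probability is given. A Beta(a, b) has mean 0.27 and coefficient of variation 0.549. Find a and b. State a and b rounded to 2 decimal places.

a = 2.15, b = 5.82

σ = CV·μ = 0.549×0.27 = 0.14823, so σ² = 0.021972.
s+1 = μ(1−μ)/σ² = 0.1971/0.021972 = 8.9705, so s = a+b = 7.9705.
a = μs = 2.15, b = (1−μ)s = 5.82.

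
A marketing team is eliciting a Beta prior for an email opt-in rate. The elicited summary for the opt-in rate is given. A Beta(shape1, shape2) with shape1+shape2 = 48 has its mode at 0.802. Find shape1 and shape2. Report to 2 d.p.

shape1 = 37.89, shape2 = 10.11

Mode = (shape1−1)/(κ−2) with κ = shape1+shape2, so shape1−1 = 0.802·46 = 36.89.
shape1 = 37.89; shape2 = κ − shape1 = 10.11.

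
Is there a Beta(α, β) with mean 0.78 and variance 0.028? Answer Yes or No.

A Beta with mean μ has variance μ(1−μ)/(α+β+1) < μ(1−μ).
Here μ(1−μ) = 0.78×0.22 = 0.1716, and 0.028 < 0.1716.

Yes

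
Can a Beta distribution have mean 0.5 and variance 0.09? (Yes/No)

Yes

A Beta with mean μ has variance μ(1−μ)/(α+β+1) < μ(1−μ).
Here μ(1−μ) = 0.5×0.5 = 0.25, and 0.09 < 0.25.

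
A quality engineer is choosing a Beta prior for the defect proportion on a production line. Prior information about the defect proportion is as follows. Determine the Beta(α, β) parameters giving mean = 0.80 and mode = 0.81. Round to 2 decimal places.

With s = α+β: μ = α/s and mode = (α−1)/(s−2). Eliminating α = μs,
μs − 1 = m(s−2) ⇒ s(μ−m) = 1−2m ⇒ s = -0.62/-0.01 = 62.0000.
So α = μs = 49.60, β = (1−μ)s = 12.40.

α = 49.60, β = 12.40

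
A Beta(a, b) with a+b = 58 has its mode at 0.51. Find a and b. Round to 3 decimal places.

For a,b>1 the mode is (a−1)/(a+b−2), so a = mode·(κ−2)+1 = 0.51×56+1 = 29.560.
And b = (1−mode)·(κ−2)+1 = 0.49×56+1 = 28.440.

a = 29.560, b = 28.440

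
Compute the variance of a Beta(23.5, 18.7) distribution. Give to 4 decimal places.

0.0057

α+β = 42.2 and αβ = 439.45, so Var = αβ/[(α+β)²(α+β+1)] = 439.45/76932.288 = 0.0057.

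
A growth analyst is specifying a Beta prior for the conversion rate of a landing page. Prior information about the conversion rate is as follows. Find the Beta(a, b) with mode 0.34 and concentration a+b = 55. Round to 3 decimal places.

a = 19.020, b = 35.980

For a,b>1 the mode is (a−1)/(a+b−2), so a = mode·(κ−2)+1 = 0.34×53+1 = 19.020.
And b = (1−mode)·(κ−2)+1 = 0.66×53+1 = 35.980.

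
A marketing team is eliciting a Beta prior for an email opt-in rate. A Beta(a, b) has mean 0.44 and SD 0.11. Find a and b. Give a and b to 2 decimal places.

a = 8.52, b = 10.84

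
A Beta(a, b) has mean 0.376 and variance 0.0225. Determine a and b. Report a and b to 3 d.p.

By moment matching, a+b = μ(1−μ)/σ² − 1 = (0.376·0.624)/0.0225 − 1 = 10.4277 − 1 = 9.4277.
Since a/(a+b) = μ, a = 0.376·9.4277 = 3.545 and b = 0.624·9.4277 = 5.883.

a = 3.545, b = 5.883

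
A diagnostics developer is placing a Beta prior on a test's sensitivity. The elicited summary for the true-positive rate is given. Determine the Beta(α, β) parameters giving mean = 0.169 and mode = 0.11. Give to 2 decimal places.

α = 2.23, β = 10.99

Let s = α+β. Mean gives α = μs = 0.169s; mode gives (α−1)/(s−2) = 0.11.
Substituting: 0.169s − 1 = 0.11(s−2) = 0.11s − 0.22, so 0.059s = 0.78 and s = 13.2203.
Then α = 0.169×13.2203 = 2.23 and β = s−α = 10.99.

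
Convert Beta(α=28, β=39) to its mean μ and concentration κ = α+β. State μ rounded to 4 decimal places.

κ = α+β = 28+39 = 67; μ = α/κ = 28/67 = 0.4179.

μ = 0.4179, κ = 67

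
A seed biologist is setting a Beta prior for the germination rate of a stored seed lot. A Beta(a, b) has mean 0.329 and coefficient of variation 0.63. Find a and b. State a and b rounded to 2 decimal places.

Var = (CV·μ)² = (0.63×0.329)² = 0.042961.
a+b = μ(1−μ)/Var − 1 = 0.220759/0.042961 − 1 = 4.1386.
Thus a = 0.329·4.1386 = 1.36 and b = 0.671·4.1386 = 2.78.

a = 1.36, b = 2.78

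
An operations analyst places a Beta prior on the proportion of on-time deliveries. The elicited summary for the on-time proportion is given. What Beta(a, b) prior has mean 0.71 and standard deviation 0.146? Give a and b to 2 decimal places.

a = 6.15, b = 2.51

Variance = 0.146² = 0.021316. The moment-matching identity a+b = μ(1−μ)/Var − 1 gives
a+b = 0.2059/0.021316 − 1 = 8.6594, so a = μ·8.6594 = 6.15 and b = (1−μ)·8.6594 = 2.51.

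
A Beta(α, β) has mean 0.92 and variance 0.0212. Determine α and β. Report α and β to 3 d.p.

By moment matching, α+β = μ(1−μ)/σ² − 1 = (0.92·0.08)/0.0212 − 1 = 3.4717 − 1 = 2.4717.
Since α/(α+β) = μ, α = 0.92·2.4717 = 2.274 and β = 0.08·2.4717 = 0.198.

α = 2.274, β = 0.198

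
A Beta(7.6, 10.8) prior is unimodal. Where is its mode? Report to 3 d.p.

The density x^(α−1)(1−x)^(β−1) is maximised at (α−1)/(α+β−2) = 6.6/16.4 = 0.402.

0.402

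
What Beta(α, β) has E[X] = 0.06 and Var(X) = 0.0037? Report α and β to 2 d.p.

α = 0.85, β = 13.39

Write ν = α+β; then α = μν and Var = μ(1−μ)/(ν+1).
ν = μ(1−μ)/Var − 1 = 0.0564/0.0037 − 1 = 14.2432.
α = 0.06·14.2432 = 0.85, β = 0.94·14.2432 = 13.39.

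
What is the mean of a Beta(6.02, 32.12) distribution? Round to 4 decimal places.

0.1578

E[X] = α/(α+β) = 6.02/38.14 = 0.1578.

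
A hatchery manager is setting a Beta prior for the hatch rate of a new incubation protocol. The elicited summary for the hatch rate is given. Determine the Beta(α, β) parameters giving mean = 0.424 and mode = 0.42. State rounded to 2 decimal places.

α = 16.96, β = 23.04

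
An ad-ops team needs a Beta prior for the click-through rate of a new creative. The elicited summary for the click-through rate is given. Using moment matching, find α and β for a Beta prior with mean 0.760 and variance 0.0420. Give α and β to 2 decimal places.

α = 2.54, β = 0.80

Write ν = α+β; then α = μν and Var = μ(1−μ)/(ν+1).
ν = μ(1−μ)/Var − 1 = 0.182400/0.0420 − 1 = 3.3429.
α = 0.760·3.3429 = 2.54, β = 0.240·3.3429 = 0.80.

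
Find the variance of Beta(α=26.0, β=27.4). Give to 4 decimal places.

0.0046

α+β = 53.4 and αβ = 712.40, so Var = αβ/[(α+β)²(α+β+1)] = 712.40/155124.864 = 0.0046.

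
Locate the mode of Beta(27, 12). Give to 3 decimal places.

0.703

With α,β > 1, mode = (α−1)/(α+β−2) = 26/37 = 0.703.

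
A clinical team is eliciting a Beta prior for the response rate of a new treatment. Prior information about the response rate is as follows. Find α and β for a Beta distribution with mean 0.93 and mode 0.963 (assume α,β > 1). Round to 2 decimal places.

α = 26.10, β = 1.96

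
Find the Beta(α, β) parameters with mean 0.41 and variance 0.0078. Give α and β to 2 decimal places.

By moment matching, α+β = μ(1−μ)/σ² − 1 = (0.41·0.59)/0.0078 − 1 = 31.0128 − 1 = 30.0128.
Since α/(α+β) = μ, α = 0.41·30.0128 = 12.31 and β = 0.59·30.0128 = 17.71.

α = 12.31, β = 17.71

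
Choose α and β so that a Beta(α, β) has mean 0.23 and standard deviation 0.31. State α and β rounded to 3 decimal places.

α = 0.194, β = 0.649

First σ² = 0.0961. Setting α = μn, β = (1−μ)n with n = α+β,
μ(1−μ)/(n+1) = 0.0961 ⇒ n+1 = 0.1771/0.0961 = 1.8429 ⇒ n = 0.8429.
Hence α = 0.23×0.8429 = 0.194, β = 0.77×0.8429 = 0.649.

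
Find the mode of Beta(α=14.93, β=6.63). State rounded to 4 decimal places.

With α,β > 1, mode = (α−1)/(α+β−2) = 13.93/19.56 = 0.7122.

0.7122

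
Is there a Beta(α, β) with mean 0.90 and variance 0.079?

For any Beta, Var(X) < E[X]·(1−E[X]).
Here μ(1−μ) = 0.90×0.10 = 0.0900, and 0.079 < 0.0900.

Yes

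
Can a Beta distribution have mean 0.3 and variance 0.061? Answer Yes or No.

Yes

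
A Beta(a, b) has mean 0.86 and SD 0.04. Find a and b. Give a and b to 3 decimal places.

a = 63.855, b = 10.395

σ² = 0.04² = 0.0016.
With s = a+b, Var = μ(1−μ)/(s+1), so s+1 = (0.86×0.14)/0.0016 = 75.2500 and s = 74.2500.
a = μs = 63.855, b = (1−μ)s = 10.395.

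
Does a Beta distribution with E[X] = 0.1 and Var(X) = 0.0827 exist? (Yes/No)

Yes

The Beta variance bound is σ² < μ(1−μ).
Here μ(1−μ) = 0.1×0.9 = 0.09, and 0.0827 < 0.09.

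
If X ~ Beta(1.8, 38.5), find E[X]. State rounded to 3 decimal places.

0.045

The Beta mean is α/(α+β) = 1.8/(1.8+38.5) = 0.045.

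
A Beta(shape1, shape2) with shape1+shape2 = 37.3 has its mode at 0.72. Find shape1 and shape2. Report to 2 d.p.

shape1 = 26.42, shape2 = 10.88

For shape1,shape2>1 the mode is (shape1−1)/(shape1+shape2−2), so shape1 = mode·(κ−2)+1 = 0.72×35.3+1 = 26.42.
And shape2 = (1−mode)·(κ−2)+1 = 0.28×35.3+1 = 10.88.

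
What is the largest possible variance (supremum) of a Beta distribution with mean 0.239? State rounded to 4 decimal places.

Var = μ(1−μ)/(α+β+1), which approaches μ(1−μ) as α+β → 0.
So the supremum is μ(1−μ) = 0.239×0.761 = 0.1819.

0.1819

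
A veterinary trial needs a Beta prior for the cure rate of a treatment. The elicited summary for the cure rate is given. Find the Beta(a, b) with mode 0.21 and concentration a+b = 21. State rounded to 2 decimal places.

Mode = (a−1)/(κ−2) with κ = a+b, so a−1 = 0.21·19 = 3.99.
a = 4.99; b = κ − a = 16.01.

a = 4.99, b = 16.01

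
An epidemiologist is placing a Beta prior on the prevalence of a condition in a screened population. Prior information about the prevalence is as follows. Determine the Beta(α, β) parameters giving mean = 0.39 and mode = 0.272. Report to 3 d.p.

With s = α+β: μ = α/s and mode = (α−1)/(s−2). Eliminating α = μs,
μs − 1 = m(s−2) ⇒ s(μ−m) = 1−2m ⇒ s = 0.456/0.118 = 3.8644.
So α = μs = 1.507, β = (1−μ)s = 2.357.

α = 1.507, β = 2.357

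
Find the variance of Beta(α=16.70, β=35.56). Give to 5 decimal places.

α+β = 52.26 and αβ = 593.8520, so Var = αβ/[(α+β)²(α+β+1)] = 593.8520/145458.790776 = 0.00408.

0.00408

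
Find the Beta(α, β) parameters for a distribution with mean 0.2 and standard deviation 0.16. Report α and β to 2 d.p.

First σ² = 0.0256. Setting α = μn, β = (1−μ)n with n = α+β,
μ(1−μ)/(n+1) = 0.0256 ⇒ n+1 = 0.16/0.0256 = 6.2500 ⇒ n = 5.2500.
Hence α = 0.2×5.2500 = 1.05, β = 0.8×5.2500 = 4.20.

α = 1.05, β = 4.20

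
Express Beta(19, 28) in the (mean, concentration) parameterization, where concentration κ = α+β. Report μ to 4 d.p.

μ = 0.4043, κ = 47

κ = α+β = 19+28 = 47; μ = α/κ = 19/47 = 0.4043.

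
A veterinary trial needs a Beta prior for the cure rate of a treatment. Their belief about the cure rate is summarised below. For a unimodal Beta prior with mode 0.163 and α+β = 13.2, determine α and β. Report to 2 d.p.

Mode = (α−1)/(κ−2) with κ = α+β, so α−1 = 0.163·11.2 = 1.83.
α = 2.83; β = κ − α = 10.37.

α = 2.83, β = 10.37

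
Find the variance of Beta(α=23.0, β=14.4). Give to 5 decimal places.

0.00617

Var = αβ/[(α+β)²(α+β+1)] = (23.0×14.4)/(37.4²×38.4) = 331.20/53712.384 = 0.00617.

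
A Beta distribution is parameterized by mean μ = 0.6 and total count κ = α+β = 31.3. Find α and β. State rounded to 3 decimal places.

α = 18.780, β = 12.520

Split κ in proportion μ : (1−μ): α = 0.6·31.3 = 18.780, β = 31.3 − 18.780 = 12.520.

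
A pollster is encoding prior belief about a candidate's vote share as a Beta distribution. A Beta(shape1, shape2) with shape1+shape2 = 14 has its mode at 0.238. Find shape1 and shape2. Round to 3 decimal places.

shape1 = 3.856, shape2 = 10.144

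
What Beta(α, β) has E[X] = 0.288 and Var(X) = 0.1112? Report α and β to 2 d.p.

α = 0.24, β = 0.60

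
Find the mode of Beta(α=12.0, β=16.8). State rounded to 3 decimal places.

0.410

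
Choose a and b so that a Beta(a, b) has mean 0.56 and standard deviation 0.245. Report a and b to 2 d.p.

First σ² = 0.060025. Setting a = μn, b = (1−μ)n with n = a+b,
μ(1−μ)/(n+1) = 0.060025 ⇒ n+1 = 0.2464/0.060025 = 4.1050 ⇒ n = 3.1050.
Hence a = 0.56×3.1050 = 1.74, b = 0.44×3.1050 = 1.37.

a = 1.74, b = 1.37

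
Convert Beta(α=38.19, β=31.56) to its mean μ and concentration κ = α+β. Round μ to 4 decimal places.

μ = 0.5475, κ = 69.75

κ = α+β = 38.19+31.56 = 69.75; μ = α/κ = 38.19/69.75 = 0.5475.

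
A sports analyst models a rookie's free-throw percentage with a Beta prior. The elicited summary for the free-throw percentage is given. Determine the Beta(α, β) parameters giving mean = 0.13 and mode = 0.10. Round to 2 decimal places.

α = 3.47, β = 23.20

With s = α+β: μ = α/s and mode = (α−1)/(s−2). Eliminating α = μs,
μs − 1 = m(s−2) ⇒ s(μ−m) = 1−2m ⇒ s = 0.80/0.03 = 26.6667.
So α = μs = 3.47, β = (1−μ)s = 23.20.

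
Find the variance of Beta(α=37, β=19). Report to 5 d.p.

α+β = 56 and αβ = 703, so Var = αβ/[(α+β)²(α+β+1)] = 703/178752 = 0.00393.

0.00393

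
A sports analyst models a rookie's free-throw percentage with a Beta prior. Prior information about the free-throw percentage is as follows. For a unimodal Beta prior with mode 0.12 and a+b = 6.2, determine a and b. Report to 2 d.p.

Since the density peak of Beta(a,b) is at (a−1)/(a+b−2),
a = 1 + 0.12(6.2−2) = 1.50 and b = 6.2 − 1.50 = 4.70.

a = 1.50, b = 4.70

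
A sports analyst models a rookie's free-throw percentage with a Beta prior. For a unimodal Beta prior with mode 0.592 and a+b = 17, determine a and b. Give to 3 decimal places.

Mode = (a−1)/(κ−2) with κ = a+b, so a−1 = 0.592·15 = 8.880.
a = 9.880; b = κ − a = 7.120.

a = 9.880, b = 7.120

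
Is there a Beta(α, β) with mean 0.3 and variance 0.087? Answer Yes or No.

Yes

The Beta variance bound is σ² < μ(1−μ).
Here μ(1−μ) = 0.3×0.7 = 0.21, and 0.087 < 0.21.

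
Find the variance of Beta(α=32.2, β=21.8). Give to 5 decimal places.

0.00438

μ = 32.2/54.0 = 0.596296; Var = μ(1−μ)/(α+β+1) = 0.2407270/55.0 = 0.00438.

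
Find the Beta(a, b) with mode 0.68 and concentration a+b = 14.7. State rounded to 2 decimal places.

For a,b>1 the mode is (a−1)/(a+b−2), so a = mode·(κ−2)+1 = 0.68×12.7+1 = 9.64.
And b = (1−mode)·(κ−2)+1 = 0.32×12.7+1 = 5.06.

a = 9.64, b = 5.06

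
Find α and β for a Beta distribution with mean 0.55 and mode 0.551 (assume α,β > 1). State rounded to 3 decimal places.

α = 56.100, β = 45.900

Let s = α+β. Mean gives α = μs = 0.55s; mode gives (α−1)/(s−2) = 0.551.
Substituting: 0.55s − 1 = 0.551(s−2) = 0.551s − 1.102, so -0.001s = -0.102 and s = 102.0000.
Then α = 0.55×102.0000 = 56.100 and β = s−α = 45.900.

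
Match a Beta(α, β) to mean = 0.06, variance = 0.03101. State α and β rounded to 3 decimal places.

α = 0.049, β = 0.770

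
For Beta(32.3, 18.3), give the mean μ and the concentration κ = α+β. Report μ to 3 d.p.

κ = α+β = 32.3+18.3 = 50.6; μ = α/κ = 32.3/50.6 = 0.638.

μ = 0.638, κ = 50.6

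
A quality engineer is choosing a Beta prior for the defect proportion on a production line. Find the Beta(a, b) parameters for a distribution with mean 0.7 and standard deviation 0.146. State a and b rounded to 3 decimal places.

First σ² = 0.021316. Setting a = μn, b = (1−μ)n with n = a+b,
μ(1−μ)/(n+1) = 0.021316 ⇒ n+1 = 0.21/0.021316 = 9.8518 ⇒ n = 8.8518.
Hence a = 0.7×8.8518 = 6.196, b = 0.3×8.8518 = 2.656.

a = 6.196, b = 2.656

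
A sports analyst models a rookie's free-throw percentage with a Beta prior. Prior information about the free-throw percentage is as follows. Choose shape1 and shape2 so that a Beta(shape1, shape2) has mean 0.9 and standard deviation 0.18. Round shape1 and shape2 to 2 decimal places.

σ² = 0.18² = 0.0324.
With s = shape1+shape2, Var = μ(1−μ)/(s+1), so s+1 = (0.9×0.1)/0.0324 = 2.7778 and s = 1.7778.
shape1 = μs = 1.60, shape2 = (1−μ)s = 0.18.

shape1 = 1.60, shape2 = 0.18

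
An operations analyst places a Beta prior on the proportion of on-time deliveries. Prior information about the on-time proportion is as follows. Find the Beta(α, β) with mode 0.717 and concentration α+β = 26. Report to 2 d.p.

Since the density peak of Beta(α,β) is at (α−1)/(α+β−2),
α = 1 + 0.717(26−2) = 18.21 and β = 26 − 18.21 = 7.79.

α = 18.21, β = 7.79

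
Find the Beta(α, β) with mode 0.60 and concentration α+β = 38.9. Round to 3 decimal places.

α = 23.140, β = 15.760

For α,β>1 the mode is (α−1)/(α+β−2), so α = mode·(κ−2)+1 = 0.60×36.9+1 = 23.140.
And β = (1−mode)·(κ−2)+1 = 0.40×36.9+1 = 15.760.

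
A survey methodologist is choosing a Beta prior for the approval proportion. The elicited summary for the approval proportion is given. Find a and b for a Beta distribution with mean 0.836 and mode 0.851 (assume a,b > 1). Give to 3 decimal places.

Let s = a+b. Mean gives a = μs = 0.836s; mode gives (a−1)/(s−2) = 0.851.
Substituting: 0.836s − 1 = 0.851(s−2) = 0.851s − 1.702, so -0.015s = -0.702 and s = 46.8000.
Then a = 0.836×46.8000 = 39.125 and b = s−a = 7.675.

a = 39.125, b = 7.675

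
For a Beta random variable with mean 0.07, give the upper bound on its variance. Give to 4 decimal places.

0.0651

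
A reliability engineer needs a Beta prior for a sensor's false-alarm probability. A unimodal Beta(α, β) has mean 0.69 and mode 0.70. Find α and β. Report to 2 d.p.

Let s = α+β. Mean gives α = μs = 0.69s; mode gives (α−1)/(s−2) = 0.70.
Substituting: 0.69s − 1 = 0.70(s−2) = 0.70s − 1.40, so -0.01s = -0.40 and s = 40.0000.
Then α = 0.69×40.0000 = 27.60 and β = s−α = 12.40.

α = 27.60, β = 12.40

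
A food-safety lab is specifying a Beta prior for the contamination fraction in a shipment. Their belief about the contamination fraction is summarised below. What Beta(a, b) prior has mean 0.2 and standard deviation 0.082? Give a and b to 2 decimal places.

Variance = 0.082² = 0.006724. The moment-matching identity a+b = μ(1−μ)/Var − 1 gives
a+b = 0.16/0.006724 − 1 = 22.7954, so a = μ·22.7954 = 4.56 and b = (1−μ)·22.7954 = 18.24.

a = 4.56, b = 18.24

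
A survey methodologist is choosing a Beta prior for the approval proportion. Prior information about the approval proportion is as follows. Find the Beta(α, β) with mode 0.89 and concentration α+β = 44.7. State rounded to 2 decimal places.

α = 39.00, β = 5.70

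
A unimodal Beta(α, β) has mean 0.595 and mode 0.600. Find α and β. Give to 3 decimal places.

With s = α+β: μ = α/s and mode = (α−1)/(s−2). Eliminating α = μs,
μs − 1 = m(s−2) ⇒ s(μ−m) = 1−2m ⇒ s = -0.200/-0.005 = 40.0000.
So α = μs = 23.800, β = (1−μ)s = 16.200.

α = 23.800, β = 16.200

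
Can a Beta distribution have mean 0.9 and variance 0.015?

Yes

The Beta variance bound is σ² < μ(1−μ).
Here μ(1−μ) = 0.9×0.1 = 0.09, and 0.015 < 0.09.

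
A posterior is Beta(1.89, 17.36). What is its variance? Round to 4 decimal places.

μ = 1.89/19.25 = 0.098182; Var = μ(1−μ)/(α+β+1) = 0.0885421/20.25 = 0.0044.

0.0044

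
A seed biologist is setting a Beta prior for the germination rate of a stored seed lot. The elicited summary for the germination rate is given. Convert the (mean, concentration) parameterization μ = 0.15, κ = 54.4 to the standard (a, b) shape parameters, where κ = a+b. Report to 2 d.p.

a = 8.16, b = 46.24

Split κ in proportion μ : (1−μ): a = 0.15·54.4 = 8.16, b = 54.4 − 8.16 = 46.24.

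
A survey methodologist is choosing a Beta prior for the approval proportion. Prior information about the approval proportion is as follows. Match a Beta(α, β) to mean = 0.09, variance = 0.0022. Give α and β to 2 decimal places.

By moment matching, α+β = μ(1−μ)/σ² − 1 = (0.09·0.91)/0.0022 − 1 = 37.2273 − 1 = 36.2273.
Since α/(α+β) = μ, α = 0.09·36.2273 = 3.26 and β = 0.91·36.2273 = 32.97.

α = 3.26, β = 32.97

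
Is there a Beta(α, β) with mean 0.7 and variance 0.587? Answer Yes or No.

No

A Beta with mean μ has variance μ(1−μ)/(α+β+1) < μ(1−μ).
Here μ(1−μ) = 0.7×0.3 = 0.21, and 0.587 ≥ 0.21.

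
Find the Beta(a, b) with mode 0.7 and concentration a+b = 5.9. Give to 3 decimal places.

a = 3.730, b = 2.170

Mode = (a−1)/(κ−2) with κ = a+b, so a−1 = 0.7·3.9 = 2.730.
a = 3.730; b = κ − a = 2.170.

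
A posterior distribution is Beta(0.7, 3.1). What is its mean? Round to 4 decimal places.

0.1842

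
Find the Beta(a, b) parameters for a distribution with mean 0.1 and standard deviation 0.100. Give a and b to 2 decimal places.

Variance = 0.100² = 0.010000. The moment-matching identity a+b = μ(1−μ)/Var − 1 gives
a+b = 0.09/0.010000 − 1 = 8.0000, so a = μ·8.0000 = 0.80 and b = (1−μ)·8.0000 = 7.20.

a = 0.80, b = 7.20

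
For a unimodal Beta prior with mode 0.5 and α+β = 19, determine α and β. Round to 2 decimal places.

α = 9.50, β = 9.50

Mode = (α−1)/(κ−2) with κ = α+β, so α−1 = 0.5·17 = 8.50.
α = 9.50; β = κ − α = 9.50.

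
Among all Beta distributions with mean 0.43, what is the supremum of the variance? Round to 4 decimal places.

0.2451

For fixed mean μ the Beta variance is μ(1−μ)/(α+β+1), increasing as α+β decreases.
Its least upper bound (not attained) is μ(1−μ) = 0.43·0.57 = 0.2451.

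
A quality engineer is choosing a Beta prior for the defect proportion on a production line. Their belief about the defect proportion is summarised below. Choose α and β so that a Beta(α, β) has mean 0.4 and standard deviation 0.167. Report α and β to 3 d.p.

α = 3.042, β = 4.563

Variance = 0.167² = 0.027889. The moment-matching identity α+β = μ(1−μ)/Var − 1 gives
α+β = 0.24/0.027889 − 1 = 7.6055, so α = μ·7.6055 = 3.042 and β = (1−μ)·7.6055 = 4.563.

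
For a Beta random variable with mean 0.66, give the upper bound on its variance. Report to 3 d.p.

0.224

For fixed mean μ the Beta variance is μ(1−μ)/(α+β+1), increasing as α+β decreases.
Its least upper bound (not attained) is μ(1−μ) = 0.66·0.34 = 0.224.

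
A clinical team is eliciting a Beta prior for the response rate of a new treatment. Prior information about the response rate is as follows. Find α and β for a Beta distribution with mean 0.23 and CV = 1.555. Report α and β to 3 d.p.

α = 0.088, β = 0.296

Var = (CV·μ)² = (1.555×0.23)² = 0.127914.
α+β = μ(1−μ)/Var − 1 = 0.1771/0.127914 − 1 = 0.3845.
Thus α = 0.23·0.3845 = 0.088 and β = 0.77·0.3845 = 0.296.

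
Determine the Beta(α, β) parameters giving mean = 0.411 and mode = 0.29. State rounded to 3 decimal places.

With s = α+β: μ = α/s and mode = (α−1)/(s−2). Eliminating α = μs,
μs − 1 = m(s−2) ⇒ s(μ−m) = 1−2m ⇒ s = 0.42/0.121 = 3.4711.
So α = μs = 1.427, β = (1−μ)s = 2.044.

α = 1.427, β = 2.044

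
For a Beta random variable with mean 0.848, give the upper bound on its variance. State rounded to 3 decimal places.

Var = μ(1−μ)/(α+β+1), which approaches μ(1−μ) as α+β → 0.
So the supremum is μ(1−μ) = 0.848×0.152 = 0.129.

0.129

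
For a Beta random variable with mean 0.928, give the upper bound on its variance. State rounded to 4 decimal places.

0.0668

For fixed mean μ the Beta variance is μ(1−μ)/(α+β+1), increasing as α+β decreases.
Its least upper bound (not attained) is μ(1−μ) = 0.928·0.072 = 0.0668.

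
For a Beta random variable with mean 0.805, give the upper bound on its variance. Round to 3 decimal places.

0.157

For fixed mean μ the Beta variance is μ(1−μ)/(α+β+1), increasing as α+β decreases.
Its least upper bound (not attained) is μ(1−μ) = 0.805·0.195 = 0.157.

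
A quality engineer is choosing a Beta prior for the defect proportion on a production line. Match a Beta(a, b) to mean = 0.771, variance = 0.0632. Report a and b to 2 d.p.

Let s = a+b. The Beta variance is μ(1−μ)/(s+1).
So s+1 = μ(1−μ)/σ² = (0.771×0.229)/0.0632 = 0.176559/0.0632 = 2.7937, giving s = 1.7937.
Then a = μs = 0.771×1.7937 = 1.38 and b = (1−μ)s = 0.229×1.7937 = 0.41.

a = 1.38, b = 0.41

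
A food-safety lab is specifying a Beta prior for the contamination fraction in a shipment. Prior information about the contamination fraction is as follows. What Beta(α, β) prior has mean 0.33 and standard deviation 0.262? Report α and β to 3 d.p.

α = 0.733, β = 1.488

First σ² = 0.068644. Setting α = μn, β = (1−μ)n with n = α+β,
μ(1−μ)/(n+1) = 0.068644 ⇒ n+1 = 0.2211/0.068644 = 3.2210 ⇒ n = 2.2210.
Hence α = 0.33×2.2210 = 0.733, β = 0.67×2.2210 = 1.488.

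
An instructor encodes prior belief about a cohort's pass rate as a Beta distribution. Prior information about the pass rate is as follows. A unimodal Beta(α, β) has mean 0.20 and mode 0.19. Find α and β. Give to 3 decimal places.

With s = α+β: μ = α/s and mode = (α−1)/(s−2). Eliminating α = μs,
μs − 1 = m(s−2) ⇒ s(μ−m) = 1−2m ⇒ s = 0.62/0.01 = 62.0000.
So α = μs = 12.400, β = (1−μ)s = 49.600.

α = 12.400, β = 49.600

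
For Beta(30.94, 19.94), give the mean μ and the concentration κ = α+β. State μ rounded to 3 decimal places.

κ = α+β = 30.94+19.94 = 50.88; μ = α/κ = 30.94/50.88 = 0.608.

μ = 0.608, κ = 50.88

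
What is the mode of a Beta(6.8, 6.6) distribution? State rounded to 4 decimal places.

0.5088

The density x^(α−1)(1−x)^(β−1) is maximised at (α−1)/(α+β−2) = 5.8/11.4 = 0.5088.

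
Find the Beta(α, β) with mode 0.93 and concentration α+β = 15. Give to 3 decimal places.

Mode = (α−1)/(κ−2) with κ = α+β, so α−1 = 0.93·13 = 12.090.
α = 13.090; β = κ − α = 1.910.

α = 13.090, β = 1.910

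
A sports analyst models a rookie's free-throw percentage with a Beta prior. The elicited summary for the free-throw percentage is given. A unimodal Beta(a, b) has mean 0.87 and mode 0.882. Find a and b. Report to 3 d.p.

a = 55.390, b = 8.277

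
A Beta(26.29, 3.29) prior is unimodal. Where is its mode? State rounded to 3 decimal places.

0.917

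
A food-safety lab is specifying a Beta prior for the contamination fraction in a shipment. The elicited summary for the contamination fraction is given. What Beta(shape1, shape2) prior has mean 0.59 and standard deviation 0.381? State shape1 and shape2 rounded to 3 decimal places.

σ² = 0.381² = 0.145161.
With s = shape1+shape2, Var = μ(1−μ)/(s+1), so s+1 = (0.59×0.41)/0.145161 = 1.6664 and s = 0.6664.
shape1 = μs = 0.393, shape2 = (1−μ)s = 0.273.

shape1 = 0.393, shape2 = 0.273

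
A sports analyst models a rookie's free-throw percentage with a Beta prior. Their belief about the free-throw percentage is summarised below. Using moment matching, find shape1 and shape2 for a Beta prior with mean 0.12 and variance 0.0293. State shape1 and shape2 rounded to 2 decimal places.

By moment matching, shape1+shape2 = μ(1−μ)/σ² − 1 = (0.12·0.88)/0.0293 − 1 = 3.6041 − 1 = 2.6041.
Since shape1/(shape1+shape2) = μ, shape1 = 0.12·2.6041 = 0.31 and shape2 = 0.88·2.6041 = 2.29.

shape1 = 0.31, shape2 = 2.29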